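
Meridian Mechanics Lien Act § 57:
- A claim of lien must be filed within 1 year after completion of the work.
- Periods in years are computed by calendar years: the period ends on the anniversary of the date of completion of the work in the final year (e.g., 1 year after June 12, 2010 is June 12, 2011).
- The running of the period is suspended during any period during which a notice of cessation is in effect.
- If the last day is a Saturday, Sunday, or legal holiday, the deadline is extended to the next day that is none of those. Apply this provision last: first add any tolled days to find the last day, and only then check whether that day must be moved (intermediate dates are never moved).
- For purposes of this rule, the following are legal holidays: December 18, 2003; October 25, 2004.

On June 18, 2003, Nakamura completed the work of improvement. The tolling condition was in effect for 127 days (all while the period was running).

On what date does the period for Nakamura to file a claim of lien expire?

October 26, 2004

1 year after June 18, 2003 is June 18, 2004.
Tolling adds 127 days: June 18, 2004 + 127 days = October 23, 2004.
October 23, 2004 is Saturday; October 24, 2004 is Sunday; October 25, 2004 is a listed holiday. The next qualifying day is October 26, 2004.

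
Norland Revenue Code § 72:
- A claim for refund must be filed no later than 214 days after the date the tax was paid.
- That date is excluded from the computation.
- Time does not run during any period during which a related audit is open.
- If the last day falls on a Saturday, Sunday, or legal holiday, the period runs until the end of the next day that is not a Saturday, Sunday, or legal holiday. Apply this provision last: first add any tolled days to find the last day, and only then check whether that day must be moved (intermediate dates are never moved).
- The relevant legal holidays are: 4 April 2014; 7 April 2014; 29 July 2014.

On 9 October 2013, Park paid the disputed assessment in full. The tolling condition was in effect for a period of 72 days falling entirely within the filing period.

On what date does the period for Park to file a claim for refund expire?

July 22, 2014

214 days after 9 October 2013 is May 11, 2014.
Tolling adds 72 days: May 11, 2014 + 72 days = July 22, 2014.
July 22, 2014 is a Tuesday and not a legal holiday, so no extension applies.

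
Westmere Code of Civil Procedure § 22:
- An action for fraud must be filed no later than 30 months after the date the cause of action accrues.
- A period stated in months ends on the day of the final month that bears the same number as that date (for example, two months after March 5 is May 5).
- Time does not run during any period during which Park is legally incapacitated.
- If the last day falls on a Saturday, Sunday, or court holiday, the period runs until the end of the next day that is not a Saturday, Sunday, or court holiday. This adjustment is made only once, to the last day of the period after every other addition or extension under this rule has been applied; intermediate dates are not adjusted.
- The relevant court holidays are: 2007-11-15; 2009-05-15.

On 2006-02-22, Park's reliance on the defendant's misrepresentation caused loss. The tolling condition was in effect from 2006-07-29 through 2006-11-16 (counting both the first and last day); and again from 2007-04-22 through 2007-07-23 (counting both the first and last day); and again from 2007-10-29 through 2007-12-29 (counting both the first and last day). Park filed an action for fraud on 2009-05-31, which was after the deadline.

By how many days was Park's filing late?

30 months after 2006-02-22 is August 22, 2008.
From July 29, 2006 through November 16, 2006 inclusive is 111 days; tolling adds 111 days: August 22, 2008 + 111 days = December 11, 2008.
From April 22, 2007 through July 23, 2007 inclusive is 93 days; tolling adds 93 days: December 11, 2008 + 93 days = March 14, 2009.
From October 29, 2007 through December 29, 2007 inclusive is 62 days; tolling adds 62 days: March 14, 2009 + 62 days = May 15, 2009.
May 15, 2009 is a listed holiday; May 16, 2009 is Saturday; May 17, 2009 is Sunday. The next qualifying day is May 18, 2009.
The deadline is May 18, 2009; from May 18, 2009 to May 31, 2009 is 13 days.

13 days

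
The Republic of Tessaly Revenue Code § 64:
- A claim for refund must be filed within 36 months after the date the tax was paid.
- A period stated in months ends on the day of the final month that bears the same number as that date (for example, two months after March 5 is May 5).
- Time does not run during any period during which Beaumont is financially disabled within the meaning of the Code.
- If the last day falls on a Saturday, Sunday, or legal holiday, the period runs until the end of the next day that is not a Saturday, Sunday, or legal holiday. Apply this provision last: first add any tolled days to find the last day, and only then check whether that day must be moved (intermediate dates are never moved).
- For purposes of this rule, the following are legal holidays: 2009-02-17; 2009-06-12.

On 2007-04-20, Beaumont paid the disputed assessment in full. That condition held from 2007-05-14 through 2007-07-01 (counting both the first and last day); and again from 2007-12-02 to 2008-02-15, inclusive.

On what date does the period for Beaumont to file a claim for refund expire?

August 23, 2010

36 months after 2007-04-20 is April 20, 2010.
From May 14, 2007 through July 1, 2007 inclusive is 49 days; tolling adds 49 days: April 20, 2010 + 49 days = June 8, 2010.
From December 2, 2007 through February 15, 2008 inclusive is 76 days; tolling adds 76 days: June 8, 2010 + 76 days = August 23, 2010.
August 23, 2010 is a Monday and not a legal holiday, so no extension applies.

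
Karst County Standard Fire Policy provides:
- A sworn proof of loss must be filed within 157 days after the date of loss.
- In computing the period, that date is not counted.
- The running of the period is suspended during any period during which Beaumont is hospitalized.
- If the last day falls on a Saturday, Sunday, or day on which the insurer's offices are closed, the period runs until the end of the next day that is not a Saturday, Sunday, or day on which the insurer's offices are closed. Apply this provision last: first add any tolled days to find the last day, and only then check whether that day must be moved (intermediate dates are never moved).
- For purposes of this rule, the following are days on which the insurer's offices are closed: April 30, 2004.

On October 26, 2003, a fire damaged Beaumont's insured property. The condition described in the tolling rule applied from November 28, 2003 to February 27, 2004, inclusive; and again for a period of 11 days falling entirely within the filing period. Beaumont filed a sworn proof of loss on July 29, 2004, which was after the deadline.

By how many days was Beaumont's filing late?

17 days

157 days after October 26, 2003 is March 31, 2004.
From November 28, 2003 through February 27, 2004 inclusive is 92 days; tolling adds 92 days: March 31, 2004 + 92 days = July 1, 2004.
Tolling adds 11 days: July 1, 2004 + 11 days = July 12, 2004.
July 12, 2004 is a Monday and not a day on which the insurer's offices are closed, so no extension applies.
The deadline is July 12, 2004; from July 12, 2004 to July 29, 2004 is 17 days.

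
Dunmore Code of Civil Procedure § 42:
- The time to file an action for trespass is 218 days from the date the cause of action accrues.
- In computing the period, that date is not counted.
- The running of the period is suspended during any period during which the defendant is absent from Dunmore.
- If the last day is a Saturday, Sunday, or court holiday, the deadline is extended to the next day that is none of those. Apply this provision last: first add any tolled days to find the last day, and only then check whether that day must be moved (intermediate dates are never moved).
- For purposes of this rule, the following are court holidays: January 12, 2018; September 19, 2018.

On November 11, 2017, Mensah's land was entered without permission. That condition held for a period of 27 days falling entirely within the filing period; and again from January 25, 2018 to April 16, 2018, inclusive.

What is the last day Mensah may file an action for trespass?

218 days after November 11, 2017 is June 17, 2018.
Tolling adds 27 days: June 17, 2018 + 27 days = July 14, 2018.
From January 25, 2018 through April 16, 2018 inclusive is 82 days; tolling adds 82 days: July 14, 2018 + 82 days = October 4, 2018.
October 4, 2018 is a Thursday and not a court holiday, so no extension applies.

October 4, 2018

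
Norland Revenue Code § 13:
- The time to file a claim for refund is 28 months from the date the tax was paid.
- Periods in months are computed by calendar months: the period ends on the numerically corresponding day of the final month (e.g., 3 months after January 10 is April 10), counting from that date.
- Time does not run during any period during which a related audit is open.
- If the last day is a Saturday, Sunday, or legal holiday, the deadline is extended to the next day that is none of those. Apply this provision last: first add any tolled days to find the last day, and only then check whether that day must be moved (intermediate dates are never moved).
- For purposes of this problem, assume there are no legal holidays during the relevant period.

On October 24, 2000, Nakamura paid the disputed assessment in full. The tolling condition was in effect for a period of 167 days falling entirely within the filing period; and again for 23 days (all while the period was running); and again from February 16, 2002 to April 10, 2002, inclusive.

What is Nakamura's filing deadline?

October 27, 2003

28 months after October 24, 2000 is February 24, 2003.
Tolling adds 167 days: February 24, 2003 + 167 days = August 10, 2003.
Tolling adds 23 days: August 10, 2003 + 23 days = September 2, 2003.
From February 16, 2002 through April 10, 2002 inclusive is 54 days; tolling adds 54 days: September 2, 2003 + 54 days = October 26, 2003.
October 26, 2003 is Sunday. The next qualifying day is October 27, 2003.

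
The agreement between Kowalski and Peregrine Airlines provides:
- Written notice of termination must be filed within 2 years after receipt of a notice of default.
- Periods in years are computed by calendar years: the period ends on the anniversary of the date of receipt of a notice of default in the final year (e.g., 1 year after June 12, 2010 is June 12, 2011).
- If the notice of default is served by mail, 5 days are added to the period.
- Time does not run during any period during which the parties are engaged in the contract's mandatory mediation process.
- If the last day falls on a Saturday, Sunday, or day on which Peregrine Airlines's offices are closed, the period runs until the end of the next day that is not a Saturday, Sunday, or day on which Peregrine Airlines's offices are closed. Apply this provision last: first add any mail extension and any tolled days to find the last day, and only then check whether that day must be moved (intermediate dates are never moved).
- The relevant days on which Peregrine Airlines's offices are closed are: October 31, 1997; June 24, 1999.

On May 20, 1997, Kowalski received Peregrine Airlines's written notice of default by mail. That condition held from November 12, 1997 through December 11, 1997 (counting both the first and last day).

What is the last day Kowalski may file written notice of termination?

June 25, 1999

2 years after May 20, 1997 is May 20, 1999.
Service was by mail, adding 5 days: May 20, 1999 + 5 days = May 25, 1999.
From November 12, 1997 through December 11, 1997 inclusive is 30 days; tolling adds 30 days: May 25, 1999 + 30 days = June 24, 1999.
June 24, 1999 is a listed holiday. The next qualifying day is June 25, 1999.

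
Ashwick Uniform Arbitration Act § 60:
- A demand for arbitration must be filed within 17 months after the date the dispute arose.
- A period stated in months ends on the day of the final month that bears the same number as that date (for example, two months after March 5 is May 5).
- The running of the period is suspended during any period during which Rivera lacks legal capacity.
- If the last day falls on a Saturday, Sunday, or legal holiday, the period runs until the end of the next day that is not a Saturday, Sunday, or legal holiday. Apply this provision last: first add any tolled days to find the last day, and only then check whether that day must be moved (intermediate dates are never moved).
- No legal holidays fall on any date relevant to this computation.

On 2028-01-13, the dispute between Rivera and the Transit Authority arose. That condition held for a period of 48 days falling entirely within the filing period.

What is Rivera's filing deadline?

July 31, 2029

17 months after 2028-01-13 is June 13, 2029.
Tolling adds 48 days: June 13, 2029 + 48 days = July 31, 2029.
July 31, 2029 is a Tuesday and not a legal holiday, so no extension applies.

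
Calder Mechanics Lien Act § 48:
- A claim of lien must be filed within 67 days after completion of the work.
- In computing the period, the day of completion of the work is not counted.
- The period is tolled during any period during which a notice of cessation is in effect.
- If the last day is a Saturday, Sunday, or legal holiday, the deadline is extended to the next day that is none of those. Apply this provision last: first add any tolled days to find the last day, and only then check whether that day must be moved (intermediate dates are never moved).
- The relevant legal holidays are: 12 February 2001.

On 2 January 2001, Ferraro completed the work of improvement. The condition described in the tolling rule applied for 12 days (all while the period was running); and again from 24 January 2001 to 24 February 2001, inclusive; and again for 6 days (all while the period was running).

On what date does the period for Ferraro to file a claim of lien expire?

April 30, 2001

67 days after 2 January 2001 is March 10, 2001.
Tolling adds 12 days: March 10, 2001 + 12 days = March 22, 2001.
From January 24, 2001 through February 24, 2001 inclusive is 32 days; tolling adds 32 days: March 22, 2001 + 32 days = April 23, 2001.
Tolling adds 6 days: April 23, 2001 + 6 days = April 29, 2001.
April 29, 2001 is Sunday. The next qualifying day is April 30, 2001.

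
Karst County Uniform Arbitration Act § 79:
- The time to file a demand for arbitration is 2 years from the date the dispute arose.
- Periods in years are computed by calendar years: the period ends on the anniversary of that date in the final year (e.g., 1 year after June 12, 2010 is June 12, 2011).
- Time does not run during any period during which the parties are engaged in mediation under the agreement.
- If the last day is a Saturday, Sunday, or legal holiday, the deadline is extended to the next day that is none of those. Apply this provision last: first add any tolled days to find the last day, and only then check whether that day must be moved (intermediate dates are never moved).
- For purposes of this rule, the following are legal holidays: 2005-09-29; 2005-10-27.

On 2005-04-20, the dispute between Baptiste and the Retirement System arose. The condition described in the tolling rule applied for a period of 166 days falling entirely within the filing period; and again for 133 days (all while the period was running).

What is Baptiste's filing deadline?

February 13, 2008

2 years after 2005-04-20 is April 20, 2007.
Tolling adds 166 days: April 20, 2007 + 166 days = October 3, 2007.
Tolling adds 133 days: October 3, 2007 + 133 days = February 13, 2008.
February 13, 2008 is a Wednesday and not a legal holiday, so no extension applies.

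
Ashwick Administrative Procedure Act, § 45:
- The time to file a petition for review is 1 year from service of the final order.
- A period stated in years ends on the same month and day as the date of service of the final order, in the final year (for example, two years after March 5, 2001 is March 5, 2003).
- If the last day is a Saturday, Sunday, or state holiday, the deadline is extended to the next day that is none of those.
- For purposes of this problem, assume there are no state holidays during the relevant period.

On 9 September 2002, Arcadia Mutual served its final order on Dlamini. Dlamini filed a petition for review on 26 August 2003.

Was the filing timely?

1 year after 9 September 2002 is September 9, 2003.
September 9, 2003 is a Tuesday and not a state holiday, so no extension applies.
The deadline is September 9, 2003; the filing on August 26, 2003 is on or before that date.

Yes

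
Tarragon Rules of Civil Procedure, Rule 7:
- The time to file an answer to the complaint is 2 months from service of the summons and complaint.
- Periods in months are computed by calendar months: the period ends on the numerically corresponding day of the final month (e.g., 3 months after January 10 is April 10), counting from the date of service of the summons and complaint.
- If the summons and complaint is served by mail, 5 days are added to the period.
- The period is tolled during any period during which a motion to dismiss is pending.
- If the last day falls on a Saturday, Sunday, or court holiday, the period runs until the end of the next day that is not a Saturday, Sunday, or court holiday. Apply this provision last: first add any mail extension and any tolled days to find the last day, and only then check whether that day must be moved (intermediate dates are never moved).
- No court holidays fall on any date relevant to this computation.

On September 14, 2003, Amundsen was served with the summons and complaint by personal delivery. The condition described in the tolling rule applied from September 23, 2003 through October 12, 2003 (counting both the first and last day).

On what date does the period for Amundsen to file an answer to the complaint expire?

2 months after September 14, 2003 is November 14, 2003.
Service was not by mail, so no mail extension applies.
From September 23, 2003 through October 12, 2003 inclusive is 20 days; tolling adds 20 days: November 14, 2003 + 20 days = December 4, 2003.
December 4, 2003 is a Thursday and not a court holiday, so no extension applies.

December 4, 2003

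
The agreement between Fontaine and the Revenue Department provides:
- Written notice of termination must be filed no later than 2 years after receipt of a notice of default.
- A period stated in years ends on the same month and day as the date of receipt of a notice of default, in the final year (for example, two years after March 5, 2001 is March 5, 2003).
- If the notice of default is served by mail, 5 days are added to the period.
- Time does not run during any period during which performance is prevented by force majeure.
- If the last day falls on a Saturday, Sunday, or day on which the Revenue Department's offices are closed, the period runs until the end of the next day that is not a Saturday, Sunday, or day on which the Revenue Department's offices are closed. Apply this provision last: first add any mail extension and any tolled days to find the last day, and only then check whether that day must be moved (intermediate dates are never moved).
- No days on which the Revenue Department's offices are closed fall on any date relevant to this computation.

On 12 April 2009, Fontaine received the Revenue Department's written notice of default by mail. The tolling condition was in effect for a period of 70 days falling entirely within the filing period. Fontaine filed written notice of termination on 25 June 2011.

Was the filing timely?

Yes

2 years after 12 April 2009 is April 12, 2011.
Service was by mail, adding 5 days: April 12, 2011 + 5 days = April 17, 2011.
Tolling adds 70 days: April 17, 2011 + 70 days = June 26, 2011.
June 26, 2011 is Sunday. The next qualifying day is June 27, 2011.
The deadline is June 27, 2011; the filing on June 25, 2011 is on or before that date.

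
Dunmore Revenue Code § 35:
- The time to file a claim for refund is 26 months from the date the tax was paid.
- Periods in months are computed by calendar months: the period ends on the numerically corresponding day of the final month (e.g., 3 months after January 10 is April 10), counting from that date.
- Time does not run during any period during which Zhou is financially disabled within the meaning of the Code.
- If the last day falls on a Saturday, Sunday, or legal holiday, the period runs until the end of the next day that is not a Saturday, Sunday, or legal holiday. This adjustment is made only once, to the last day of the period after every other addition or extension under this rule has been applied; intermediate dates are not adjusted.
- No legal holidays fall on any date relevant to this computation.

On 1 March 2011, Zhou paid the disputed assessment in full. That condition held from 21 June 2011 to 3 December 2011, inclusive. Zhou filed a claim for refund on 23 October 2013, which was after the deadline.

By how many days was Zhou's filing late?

26 months after 1 March 2011 is May 1, 2013.
From June 21, 2011 through December 3, 2011 inclusive is 166 days; tolling adds 166 days: May 1, 2013 + 166 days = October 14, 2013.
October 14, 2013 is a Monday and not a legal holiday, so no extension applies.
The deadline is October 14, 2013; from October 14, 2013 to October 23, 2013 is 9 days.

9 days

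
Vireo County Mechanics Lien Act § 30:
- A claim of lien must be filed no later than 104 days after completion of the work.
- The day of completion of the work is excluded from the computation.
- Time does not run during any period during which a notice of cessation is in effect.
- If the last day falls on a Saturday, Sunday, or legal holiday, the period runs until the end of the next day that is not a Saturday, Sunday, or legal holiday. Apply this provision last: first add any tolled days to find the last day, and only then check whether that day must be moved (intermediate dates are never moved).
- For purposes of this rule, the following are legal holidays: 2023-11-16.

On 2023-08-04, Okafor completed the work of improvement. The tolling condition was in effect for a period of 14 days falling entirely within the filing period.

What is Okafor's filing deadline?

104 days after 2023-08-04 is November 16, 2023.
Tolling adds 14 days: November 16, 2023 + 14 days = November 30, 2023.
November 30, 2023 is a Thursday and not a legal holiday, so no extension applies.

November 30, 2023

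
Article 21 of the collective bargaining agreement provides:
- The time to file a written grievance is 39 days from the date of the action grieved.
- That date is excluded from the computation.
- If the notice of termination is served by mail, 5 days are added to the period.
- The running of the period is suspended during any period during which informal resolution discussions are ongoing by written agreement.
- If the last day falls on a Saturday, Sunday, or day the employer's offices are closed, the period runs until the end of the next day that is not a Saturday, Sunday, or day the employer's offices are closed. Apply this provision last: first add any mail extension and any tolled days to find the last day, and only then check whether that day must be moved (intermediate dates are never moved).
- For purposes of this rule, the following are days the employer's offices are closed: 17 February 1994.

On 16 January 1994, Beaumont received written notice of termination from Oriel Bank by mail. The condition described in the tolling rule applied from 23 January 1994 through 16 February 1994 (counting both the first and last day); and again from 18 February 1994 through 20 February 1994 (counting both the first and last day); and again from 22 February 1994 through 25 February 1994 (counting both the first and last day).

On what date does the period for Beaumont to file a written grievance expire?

April 4, 1994

39 days after 16 January 1994 is February 24, 1994.
Service was by mail, adding 5 days: February 24, 1994 + 5 days = March 1, 1994.
From January 23, 1994 through February 16, 1994 inclusive is 25 days; tolling adds 25 days: March 1, 1994 + 25 days = March 26, 1994.
From February 18, 1994 through February 20, 1994 inclusive is 3 days; tolling adds 3 days: March 26, 1994 + 3 days = March 29, 1994.
From February 22, 1994 through February 25, 1994 inclusive is 4 days; tolling adds 4 days: March 29, 1994 + 4 days = April 2, 1994.
April 2, 1994 is Saturday; April 3, 1994 is Sunday. The next qualifying day is April 4, 1994.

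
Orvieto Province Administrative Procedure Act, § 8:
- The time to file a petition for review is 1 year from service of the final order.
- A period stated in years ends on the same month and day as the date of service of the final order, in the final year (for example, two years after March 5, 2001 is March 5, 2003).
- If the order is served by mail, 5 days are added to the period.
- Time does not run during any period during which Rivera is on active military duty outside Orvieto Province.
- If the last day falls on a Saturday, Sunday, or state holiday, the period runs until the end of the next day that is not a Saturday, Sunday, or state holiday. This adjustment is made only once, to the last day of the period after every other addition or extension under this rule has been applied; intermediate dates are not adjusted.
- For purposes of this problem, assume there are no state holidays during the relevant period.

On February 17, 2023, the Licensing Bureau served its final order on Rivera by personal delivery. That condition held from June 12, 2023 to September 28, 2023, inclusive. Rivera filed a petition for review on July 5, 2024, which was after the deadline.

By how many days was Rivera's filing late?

1 year after February 17, 2023 is February 17, 2024.
Service was not by mail, so no mail extension applies.
From June 12, 2023 through September 28, 2023 inclusive is 109 days; tolling adds 109 days: February 17, 2024 + 109 days = June 5, 2024.
June 5, 2024 is a Wednesday and not a state holiday, so no extension applies.
The deadline is June 5, 2024; from June 5, 2024 to July 5, 2024 is 30 days.

30 days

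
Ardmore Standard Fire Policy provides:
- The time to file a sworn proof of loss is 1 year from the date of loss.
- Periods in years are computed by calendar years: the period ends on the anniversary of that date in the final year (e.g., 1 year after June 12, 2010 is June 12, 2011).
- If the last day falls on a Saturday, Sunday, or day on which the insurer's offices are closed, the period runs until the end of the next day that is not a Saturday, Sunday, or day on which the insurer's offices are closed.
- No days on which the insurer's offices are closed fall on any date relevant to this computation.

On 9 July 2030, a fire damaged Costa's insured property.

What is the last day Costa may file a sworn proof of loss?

1 year after 9 July 2030 is July 9, 2031.
July 9, 2031 is a Wednesday and not a day on which the insurer's offices are closed, so no extension applies.

July 9, 2031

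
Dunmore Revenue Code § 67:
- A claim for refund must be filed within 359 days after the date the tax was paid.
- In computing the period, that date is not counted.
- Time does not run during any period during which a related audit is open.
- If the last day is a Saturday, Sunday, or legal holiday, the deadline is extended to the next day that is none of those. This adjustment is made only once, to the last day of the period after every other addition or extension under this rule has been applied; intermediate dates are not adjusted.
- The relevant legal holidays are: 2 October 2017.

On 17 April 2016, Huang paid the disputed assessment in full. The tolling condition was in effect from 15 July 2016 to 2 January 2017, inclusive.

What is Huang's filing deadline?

October 3, 2017

359 days after 17 April 2016 is April 11, 2017.
From July 15, 2016 through January 2, 2017 inclusive is 172 days; tolling adds 172 days: April 11, 2017 + 172 days = September 30, 2017.
September 30, 2017 is Saturday; October 1, 2017 is Sunday; October 2, 2017 is a listed holiday. The next qualifying day is October 3, 2017.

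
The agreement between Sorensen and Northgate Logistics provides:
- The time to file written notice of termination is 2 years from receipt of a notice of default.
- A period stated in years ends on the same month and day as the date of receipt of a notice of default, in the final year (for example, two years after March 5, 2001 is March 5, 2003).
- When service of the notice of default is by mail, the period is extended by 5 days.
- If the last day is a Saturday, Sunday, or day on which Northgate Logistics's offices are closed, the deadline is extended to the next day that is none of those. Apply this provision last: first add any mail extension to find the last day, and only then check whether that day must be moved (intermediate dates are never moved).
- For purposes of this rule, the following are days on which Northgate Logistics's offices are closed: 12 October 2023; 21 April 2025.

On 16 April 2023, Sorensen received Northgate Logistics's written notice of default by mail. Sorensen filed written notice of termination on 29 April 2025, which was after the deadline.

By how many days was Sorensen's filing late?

2 years after 16 April 2023 is April 16, 2025.
Service was by mail, adding 5 days: April 16, 2025 + 5 days = April 21, 2025.
April 21, 2025 is a listed holiday. The next qualifying day is April 22, 2025.
The deadline is April 22, 2025; from April 22, 2025 to April 29, 2025 is 7 days.

7 days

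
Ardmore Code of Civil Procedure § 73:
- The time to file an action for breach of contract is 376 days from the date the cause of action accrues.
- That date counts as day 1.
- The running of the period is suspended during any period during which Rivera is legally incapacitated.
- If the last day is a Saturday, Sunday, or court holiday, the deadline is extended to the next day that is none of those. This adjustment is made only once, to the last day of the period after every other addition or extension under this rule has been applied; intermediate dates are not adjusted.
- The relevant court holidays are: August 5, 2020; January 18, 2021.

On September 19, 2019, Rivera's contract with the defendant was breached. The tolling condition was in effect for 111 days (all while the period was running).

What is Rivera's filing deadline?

January 19, 2021

Counting September 19, 2019 as day 1, day 376 is September 28, 2020.
Tolling adds 111 days: September 28, 2020 + 111 days = January 17, 2021.
January 17, 2021 is Sunday; January 18, 2021 is a listed holiday. The next qualifying day is January 19, 2021.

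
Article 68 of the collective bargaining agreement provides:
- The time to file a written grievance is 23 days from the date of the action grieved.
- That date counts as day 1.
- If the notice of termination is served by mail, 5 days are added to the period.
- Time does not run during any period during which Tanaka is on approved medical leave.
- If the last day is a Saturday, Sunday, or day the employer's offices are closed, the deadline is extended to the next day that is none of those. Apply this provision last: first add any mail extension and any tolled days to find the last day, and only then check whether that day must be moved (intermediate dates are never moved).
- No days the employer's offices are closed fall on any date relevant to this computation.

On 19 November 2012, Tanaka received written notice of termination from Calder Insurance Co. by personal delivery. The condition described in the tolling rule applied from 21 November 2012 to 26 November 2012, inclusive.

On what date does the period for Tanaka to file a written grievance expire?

December 17, 2012

Counting 19 November 2012 as day 1, day 23 is December 11, 2012.
Service was not by mail, so no mail extension applies.
From November 21, 2012 through November 26, 2012 inclusive is 6 days; tolling adds 6 days: December 11, 2012 + 6 days = December 17, 2012.
December 17, 2012 is a Monday and not a day the employer's offices are closed, so no extension applies.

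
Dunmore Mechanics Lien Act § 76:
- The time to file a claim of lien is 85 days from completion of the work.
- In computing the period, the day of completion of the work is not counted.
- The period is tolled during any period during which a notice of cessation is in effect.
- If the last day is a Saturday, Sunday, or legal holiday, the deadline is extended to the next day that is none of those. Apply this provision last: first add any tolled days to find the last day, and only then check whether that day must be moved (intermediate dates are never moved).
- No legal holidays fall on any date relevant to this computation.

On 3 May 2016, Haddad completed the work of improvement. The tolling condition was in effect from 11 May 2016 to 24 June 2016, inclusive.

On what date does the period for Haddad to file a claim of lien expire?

September 12, 2016

85 days after 3 May 2016 is July 27, 2016.
From May 11, 2016 through June 24, 2016 inclusive is 45 days; tolling adds 45 days: July 27, 2016 + 45 days = September 10, 2016.
September 10, 2016 is Saturday; September 11, 2016 is Sunday. The next qualifying day is September 12, 2016.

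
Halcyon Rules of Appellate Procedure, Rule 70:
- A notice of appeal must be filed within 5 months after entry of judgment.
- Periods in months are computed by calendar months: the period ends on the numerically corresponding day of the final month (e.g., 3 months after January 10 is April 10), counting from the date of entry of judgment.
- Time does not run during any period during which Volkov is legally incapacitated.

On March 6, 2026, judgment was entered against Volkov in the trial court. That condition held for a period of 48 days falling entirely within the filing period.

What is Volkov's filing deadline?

5 months after March 6, 2026 is August 6, 2026.
Tolling adds 48 days: August 6, 2026 + 48 days = September 23, 2026.

September 23, 2026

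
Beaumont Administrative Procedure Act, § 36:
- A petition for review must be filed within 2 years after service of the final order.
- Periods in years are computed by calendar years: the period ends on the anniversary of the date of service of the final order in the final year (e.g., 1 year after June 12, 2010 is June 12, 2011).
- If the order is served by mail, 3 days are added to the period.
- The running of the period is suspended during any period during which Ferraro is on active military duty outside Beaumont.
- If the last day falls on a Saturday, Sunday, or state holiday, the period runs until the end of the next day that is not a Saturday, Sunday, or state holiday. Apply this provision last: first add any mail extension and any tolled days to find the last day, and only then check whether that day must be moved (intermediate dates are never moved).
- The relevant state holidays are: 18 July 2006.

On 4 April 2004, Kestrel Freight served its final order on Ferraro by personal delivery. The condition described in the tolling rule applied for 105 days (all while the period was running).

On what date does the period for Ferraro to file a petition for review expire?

July 19, 2006

2 years after 4 April 2004 is April 4, 2006.
Service was not by mail, so no mail extension applies.
Tolling adds 105 days: April 4, 2006 + 105 days = July 18, 2006.
July 18, 2006 is a listed holiday. The next qualifying day is July 19, 2006.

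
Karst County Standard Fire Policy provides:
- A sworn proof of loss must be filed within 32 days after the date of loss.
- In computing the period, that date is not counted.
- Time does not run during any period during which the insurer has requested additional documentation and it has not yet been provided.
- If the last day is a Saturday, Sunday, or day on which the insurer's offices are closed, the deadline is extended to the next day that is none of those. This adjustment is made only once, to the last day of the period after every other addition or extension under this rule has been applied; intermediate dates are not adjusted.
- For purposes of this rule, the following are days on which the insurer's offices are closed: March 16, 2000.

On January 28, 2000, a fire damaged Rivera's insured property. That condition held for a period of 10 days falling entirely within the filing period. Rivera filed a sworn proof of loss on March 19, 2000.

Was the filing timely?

32 days after January 28, 2000 is February 29, 2000.
Tolling adds 10 days: February 29, 2000 + 10 days = March 10, 2000.
March 10, 2000 is a Friday and not a day on which the insurer's offices are closed, so no extension applies.
The deadline is March 10, 2000; the filing on March 19, 2000 is after that date.

No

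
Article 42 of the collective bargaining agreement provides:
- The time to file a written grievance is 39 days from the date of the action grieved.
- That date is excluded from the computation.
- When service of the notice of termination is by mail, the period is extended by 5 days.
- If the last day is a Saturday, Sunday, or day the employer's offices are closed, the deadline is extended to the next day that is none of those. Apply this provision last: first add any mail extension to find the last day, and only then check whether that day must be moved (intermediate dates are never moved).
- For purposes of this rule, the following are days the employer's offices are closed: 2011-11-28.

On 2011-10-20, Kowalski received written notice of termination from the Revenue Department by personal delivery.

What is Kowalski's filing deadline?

November 29, 2011

39 days after 2011-10-20 is November 28, 2011.
Service was not by mail, so no mail extension applies.
November 28, 2011 is a listed holiday. The next qualifying day is November 29, 2011.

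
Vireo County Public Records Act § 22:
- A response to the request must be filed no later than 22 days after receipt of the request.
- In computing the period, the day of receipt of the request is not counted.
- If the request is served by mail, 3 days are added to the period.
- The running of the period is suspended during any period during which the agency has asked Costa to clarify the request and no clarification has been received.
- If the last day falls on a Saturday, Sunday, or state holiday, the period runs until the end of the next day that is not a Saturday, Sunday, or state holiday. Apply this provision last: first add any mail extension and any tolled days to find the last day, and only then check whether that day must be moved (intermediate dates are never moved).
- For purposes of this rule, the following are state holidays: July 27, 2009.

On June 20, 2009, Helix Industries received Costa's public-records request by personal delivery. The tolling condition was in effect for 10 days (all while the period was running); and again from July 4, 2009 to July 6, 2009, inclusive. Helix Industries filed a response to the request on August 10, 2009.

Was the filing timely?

22 days after June 20, 2009 is July 12, 2009.
Service was not by mail, so no mail extension applies.
Tolling adds 10 days: July 12, 2009 + 10 days = July 22, 2009.
From July 4, 2009 through July 6, 2009 inclusive is 3 days; tolling adds 3 days: July 22, 2009 + 3 days = July 25, 2009.
July 25, 2009 is Saturday; July 26, 2009 is Sunday; July 27, 2009 is a listed holiday. The next qualifying day is July 28, 2009.
The deadline is July 28, 2009; the filing on August 10, 2009 is after that date.

No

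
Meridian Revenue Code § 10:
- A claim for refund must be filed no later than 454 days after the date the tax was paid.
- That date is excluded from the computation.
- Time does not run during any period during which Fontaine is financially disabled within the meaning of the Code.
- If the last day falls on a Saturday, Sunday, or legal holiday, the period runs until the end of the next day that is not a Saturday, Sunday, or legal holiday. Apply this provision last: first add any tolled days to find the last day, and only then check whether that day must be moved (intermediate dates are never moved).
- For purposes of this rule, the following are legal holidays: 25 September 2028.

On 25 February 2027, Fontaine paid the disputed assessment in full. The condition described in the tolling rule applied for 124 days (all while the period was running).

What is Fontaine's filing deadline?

454 days after 25 February 2027 is May 24, 2028.
Tolling adds 124 days: May 24, 2028 + 124 days = September 25, 2028.
September 25, 2028 is a listed holiday. The next qualifying day is September 26, 2028.

September 26, 2028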